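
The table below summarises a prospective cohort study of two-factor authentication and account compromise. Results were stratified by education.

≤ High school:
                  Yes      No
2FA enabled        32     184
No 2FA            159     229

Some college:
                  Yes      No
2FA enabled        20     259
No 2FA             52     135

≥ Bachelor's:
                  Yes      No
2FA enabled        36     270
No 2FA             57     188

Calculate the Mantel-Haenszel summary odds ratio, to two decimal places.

0.29

OR_MH = Σ(aᵢdᵢ/nᵢ) / Σ(bᵢcᵢ/nᵢ), where nᵢ is the stratum total.
Stratum 1 (≤ High school): n = 604; a·d/n = 32·229/604 = 12.1325; b·c/n = 184·159/604 = 48.4371
Stratum 2 (Some college): n = 466; a·d/n = 20·135/466 = 5.7940; b·c/n = 259·52/466 = 28.9013
Stratum 3 (≥ Bachelor's): n = 551; a·d/n = 36·188/551 = 12.2831; b·c/n = 270·57/551 = 27.9310
OR_MH = (12.1325 + 5.7940 + 12.2831) / (48.4371 + 28.9013 + 27.9310) = 30.2096 / 105.2694 = 0.28697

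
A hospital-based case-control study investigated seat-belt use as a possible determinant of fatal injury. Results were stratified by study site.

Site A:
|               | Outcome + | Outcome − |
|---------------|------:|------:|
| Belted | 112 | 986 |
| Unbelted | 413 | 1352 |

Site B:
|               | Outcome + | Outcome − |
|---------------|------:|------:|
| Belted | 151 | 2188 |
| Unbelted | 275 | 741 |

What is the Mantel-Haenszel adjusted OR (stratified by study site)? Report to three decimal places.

OR_MH = Σ(aᵢdᵢ/nᵢ) / Σ(bᵢcᵢ/nᵢ), where nᵢ is the stratum total.
Stratum 1 (Site A): n = 2863; a·d/n = 112·1352/2863 = 52.8900; b·c/n = 986·413/2863 = 142.2347
Stratum 2 (Site B): n = 3355; a·d/n = 151·741/3355 = 33.3505; b·c/n = 2188·275/3355 = 179.3443
OR_MH = (52.8900 + 33.3505) / (142.2347 + 179.3443) = 86.2405 / 321.5790 = 0.26818

0.268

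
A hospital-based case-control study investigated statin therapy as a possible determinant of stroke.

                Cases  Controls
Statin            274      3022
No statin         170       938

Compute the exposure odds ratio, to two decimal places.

Cells: a = 274, b = 3022, c = 170, d = 938.
OR = (a·d)/(b·c) = (274 × 938) / (3022 × 170) = 257012 / 513740 = 0.50028
Exposure is associated with lower odds of stroke (OR = 0.50 < 1).

0.50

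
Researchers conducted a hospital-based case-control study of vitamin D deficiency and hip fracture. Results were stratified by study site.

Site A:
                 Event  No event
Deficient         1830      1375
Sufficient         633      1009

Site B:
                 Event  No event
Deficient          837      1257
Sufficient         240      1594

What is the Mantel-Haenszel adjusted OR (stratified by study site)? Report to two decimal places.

2.81

OR_MH = Σ(aᵢdᵢ/nᵢ) / Σ(bᵢcᵢ/nᵢ), where nᵢ is the stratum total.
Stratum 1 (Site A): n = 4847; a·d/n = 1830·1009/4847 = 380.9511; b·c/n = 1375·633/4847 = 179.5698
Stratum 2 (Site B): n = 3928; a·d/n = 837·1594/3928 = 339.6584; b·c/n = 1257·240/3928 = 76.8024
OR_MH = (380.9511 + 339.6584) / (179.5698 + 76.8024) = 720.6095 / 256.3723 = 2.81079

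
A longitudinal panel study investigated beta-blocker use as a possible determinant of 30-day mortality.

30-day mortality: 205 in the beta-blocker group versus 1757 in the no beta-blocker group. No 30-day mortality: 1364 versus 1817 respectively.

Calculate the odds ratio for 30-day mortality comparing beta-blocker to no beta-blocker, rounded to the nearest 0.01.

0.16

From the description: a = 205, b = 1364, c = 1757, d = 1817.
OR = (a·d)/(b·c) = (205 × 1817) / (1364 × 1757) = 372485 / 2396548 = 0.15543
Exposure is associated with lower odds of 30-day mortality (OR = 0.16 < 1).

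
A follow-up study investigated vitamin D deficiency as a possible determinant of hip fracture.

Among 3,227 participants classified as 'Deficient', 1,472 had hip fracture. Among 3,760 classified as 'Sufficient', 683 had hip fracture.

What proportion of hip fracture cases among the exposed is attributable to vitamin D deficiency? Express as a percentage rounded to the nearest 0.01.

60.18

From the description: a = 1472, b = 1755, c = 683, d = 3077.
Risk in exposed = 1472/3227 = 0.45615; risk in unexposed = 683/3760 = 0.18165.
RR = 0.45615/0.18165 = 2.51117
AR% = (RR − 1)/RR × 100 = (2.51117 − 1)/2.51117 × 100 = 60.1779%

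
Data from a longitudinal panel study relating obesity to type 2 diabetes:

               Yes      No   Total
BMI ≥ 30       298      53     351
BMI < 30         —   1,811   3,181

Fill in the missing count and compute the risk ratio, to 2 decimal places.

The missing cell is in the unexposed row: 3181 − 1811 = 1370.
So a = 298, b = 53, c = 1370, d = 1811.
RR = [a/(a+b)] / [c/(c+d)] = (298/351) / (1370/3181) = 0.84900/0.43068 = 1.97130

1.97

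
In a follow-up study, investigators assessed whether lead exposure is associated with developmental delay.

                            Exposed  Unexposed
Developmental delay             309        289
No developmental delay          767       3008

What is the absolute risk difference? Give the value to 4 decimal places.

Reading the table with exposure as columns: a = 309 (Exposed, case), b = 767 (Exposed, non-case), c = 289 (Unexposed, case), d = 3008.
Risk in exposed = 309/1076 = 0.287175; risk in unexposed = 289/3297 = 0.087655.
Risk difference = 0.287175 − 0.087655 = 0.199519

0.1995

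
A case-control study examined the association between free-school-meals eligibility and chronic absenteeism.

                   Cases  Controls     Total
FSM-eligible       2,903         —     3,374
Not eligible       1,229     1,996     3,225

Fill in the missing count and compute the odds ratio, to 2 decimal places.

The missing cell is in the exposed row: 3374 − 2903 = 471.
So a = 2903, b = 471, c = 1229, d = 1996.
OR = (a·d)/(b·c) = (2903 × 1996) / (471 × 1229) = 5794388 / 578859 = 10.01002

10.01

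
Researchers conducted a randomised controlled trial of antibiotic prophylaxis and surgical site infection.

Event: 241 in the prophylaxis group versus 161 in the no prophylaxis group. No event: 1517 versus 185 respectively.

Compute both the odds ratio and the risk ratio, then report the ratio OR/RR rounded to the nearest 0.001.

From the description: a = 241, b = 1517, c = 161, d = 185.
OR = (241·185)/(1517·161) = 44585/244237 = 0.18255
Risk in exposed = 241/1758 = 0.13709; risk in unexposed = 161/346 = 0.46532; RR = 0.29461
OR/RR = 0.18255 / 0.29461 = 0.61962
The outcome is not rare, so the OR lies further from 1 than the RR.

0.620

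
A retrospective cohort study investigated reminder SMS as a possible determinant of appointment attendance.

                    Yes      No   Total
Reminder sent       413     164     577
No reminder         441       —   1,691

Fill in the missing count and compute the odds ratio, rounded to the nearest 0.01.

7.14

The missing cell is in the unexposed row: 1691 − 441 = 1250.
So a = 413, b = 164, c = 441, d = 1250.
OR = (a·d)/(b·c) = (413 × 1250) / (164 × 441) = 516250 / 72324 = 7.13802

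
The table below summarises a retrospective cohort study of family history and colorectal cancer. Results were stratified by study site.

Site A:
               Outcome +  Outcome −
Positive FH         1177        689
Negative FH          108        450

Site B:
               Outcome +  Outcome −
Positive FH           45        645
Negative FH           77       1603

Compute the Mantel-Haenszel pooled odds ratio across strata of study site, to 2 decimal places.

OR_MH = Σ(aᵢdᵢ/nᵢ) / Σ(bᵢcᵢ/nᵢ), where nᵢ is the stratum total.
Stratum 1 (Site A): n = 2424; a·d/n = 1177·450/2424 = 218.5025; b·c/n = 689·108/2424 = 30.6980
Stratum 2 (Site B): n = 2370; a·d/n = 45·1603/2370 = 30.4367; b·c/n = 645·77/2370 = 20.9557
OR_MH = (218.5025 + 30.4367) / (30.6980 + 20.9557) = 248.9392 / 51.6537 = 4.81939

4.82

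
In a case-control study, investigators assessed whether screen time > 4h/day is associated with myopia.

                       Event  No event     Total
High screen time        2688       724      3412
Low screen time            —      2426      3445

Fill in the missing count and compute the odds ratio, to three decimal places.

The missing cell is in the unexposed row: 3445 − 2426 = 1019.
So a = 2688, b = 724, c = 1019, d = 2426.
OR = (a·d)/(b·c) = (2688 × 2426) / (724 × 1019) = 6521088 / 737756 = 8.83909

8.839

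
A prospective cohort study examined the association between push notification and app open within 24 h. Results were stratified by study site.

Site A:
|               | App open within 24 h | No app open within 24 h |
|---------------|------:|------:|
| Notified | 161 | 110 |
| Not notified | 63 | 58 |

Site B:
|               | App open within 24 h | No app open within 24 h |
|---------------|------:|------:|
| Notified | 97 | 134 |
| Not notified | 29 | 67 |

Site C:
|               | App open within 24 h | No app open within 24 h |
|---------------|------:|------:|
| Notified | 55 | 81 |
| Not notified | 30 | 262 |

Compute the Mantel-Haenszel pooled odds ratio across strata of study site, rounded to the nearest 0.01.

2.20

OR_MH = Σ(aᵢdᵢ/nᵢ) / Σ(bᵢcᵢ/nᵢ), where nᵢ is the stratum total.
Stratum 1 (Site A): n = 392; a·d/n = 161·58/392 = 23.8214; b·c/n = 110·63/392 = 17.6786
Stratum 2 (Site B): n = 327; a·d/n = 97·67/327 = 19.8746; b·c/n = 134·29/327 = 11.8838
Stratum 3 (Site C): n = 428; a·d/n = 55·262/428 = 33.6682; b·c/n = 81·30/428 = 5.6776
OR_MH = (23.8214 + 19.8746 + 33.6682) / (17.6786 + 11.8838 + 5.6776) = 77.3643 / 35.2399 = 2.19536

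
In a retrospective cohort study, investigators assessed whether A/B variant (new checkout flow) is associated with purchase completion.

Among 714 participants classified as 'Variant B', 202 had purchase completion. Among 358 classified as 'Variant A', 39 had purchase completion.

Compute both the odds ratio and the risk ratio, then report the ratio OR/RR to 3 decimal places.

1.243

From the description: a = 202, b = 512, c = 39, d = 319.
OR = (202·319)/(512·39) = 64438/19968 = 3.22706
Risk in exposed = 202/714 = 0.28291; risk in unexposed = 39/358 = 0.10894; RR = 2.59700
OR/RR = 3.22706 / 2.59700 = 1.24261
The outcome is not rare, so the OR lies further from 1 than the RR.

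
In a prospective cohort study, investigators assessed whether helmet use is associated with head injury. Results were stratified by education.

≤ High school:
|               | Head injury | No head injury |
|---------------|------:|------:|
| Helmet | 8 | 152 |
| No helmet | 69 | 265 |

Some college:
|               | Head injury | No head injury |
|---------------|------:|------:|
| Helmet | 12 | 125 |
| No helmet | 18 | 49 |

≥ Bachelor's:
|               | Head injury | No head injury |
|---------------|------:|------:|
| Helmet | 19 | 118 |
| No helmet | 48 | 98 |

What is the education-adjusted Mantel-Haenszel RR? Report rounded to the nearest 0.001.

RR_MH = Σ(aᵢ·n₀ᵢ/nᵢ) / Σ(cᵢ·n₁ᵢ/nᵢ), with n₁ᵢ = aᵢ+bᵢ (exposed), n₀ᵢ = cᵢ+dᵢ (unexposed), nᵢ = n₁ᵢ+n₀ᵢ.
Stratum 1 (≤ High school): n₁ = 160, n₀ = 334, n = 494; a·n₀/n = 8·334/494 = 5.4089; c·n₁/n = 69·160/494 = 22.3482
Stratum 2 (Some college): n₁ = 137, n₀ = 67, n = 204; a·n₀/n = 12·67/204 = 3.9412; c·n₁/n = 18·137/204 = 12.0882
Stratum 3 (≥ Bachelor's): n₁ = 137, n₀ = 146, n = 283; a·n₀/n = 19·146/283 = 9.8021; c·n₁/n = 48·137/283 = 23.2367
RR_MH = (5.4089 + 3.9412 + 9.8021) / (22.3482 + 12.0882 + 23.2367) = 19.1522 / 57.6732 = 0.33208

0.332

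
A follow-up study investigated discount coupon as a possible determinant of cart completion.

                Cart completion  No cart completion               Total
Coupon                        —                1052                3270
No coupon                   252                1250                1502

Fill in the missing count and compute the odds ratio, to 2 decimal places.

The missing cell is in the exposed row: 3270 − 1052 = 2218.
So a = 2218, b = 1052, c = 252, d = 1250.
OR = (a·d)/(b·c) = (2218 × 1250) / (1052 × 252) = 2772500 / 265104 = 10.45816

10.46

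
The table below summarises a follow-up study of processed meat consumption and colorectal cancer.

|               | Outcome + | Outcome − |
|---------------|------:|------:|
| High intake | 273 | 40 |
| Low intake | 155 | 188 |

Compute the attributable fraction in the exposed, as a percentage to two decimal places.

48.19

Cells: a = 273, b = 40, c = 155, d = 188.
Risk in exposed = 273/313 = 0.87220; risk in unexposed = 155/343 = 0.45190.
RR = 0.87220/0.45190 = 1.93010
AR% = (RR − 1)/RR × 100 = (1.93010 − 1)/1.93010 × 100 = 48.1893%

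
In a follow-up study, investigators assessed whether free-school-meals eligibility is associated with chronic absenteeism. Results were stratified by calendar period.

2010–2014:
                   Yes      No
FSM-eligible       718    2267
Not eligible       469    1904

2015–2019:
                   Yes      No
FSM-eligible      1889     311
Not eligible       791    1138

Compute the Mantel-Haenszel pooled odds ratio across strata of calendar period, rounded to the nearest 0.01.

3.01

OR_MH = Σ(aᵢdᵢ/nᵢ) / Σ(bᵢcᵢ/nᵢ), where nᵢ is the stratum total.
Stratum 1 (2010–2014): n = 5358; a·d/n = 718·1904/5358 = 255.1459; b·c/n = 2267·469/5358 = 198.4365
Stratum 2 (2015–2019): n = 4129; a·d/n = 1889·1138/4129 = 520.6302; b·c/n = 311·791/4129 = 59.5788
OR_MH = (255.1459 + 520.6302) / (198.4365 + 59.5788) = 775.7761 / 258.0154 = 3.00671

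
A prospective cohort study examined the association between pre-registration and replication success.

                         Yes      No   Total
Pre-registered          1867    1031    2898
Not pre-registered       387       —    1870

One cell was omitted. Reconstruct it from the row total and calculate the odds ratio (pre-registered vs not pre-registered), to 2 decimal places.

6.94

The missing cell is in the unexposed row: 1870 − 387 = 1483.
So a = 1867, b = 1031, c = 387, d = 1483.
OR = (a·d)/(b·c) = (1867 × 1483) / (1031 × 387) = 2768761 / 398997 = 6.93930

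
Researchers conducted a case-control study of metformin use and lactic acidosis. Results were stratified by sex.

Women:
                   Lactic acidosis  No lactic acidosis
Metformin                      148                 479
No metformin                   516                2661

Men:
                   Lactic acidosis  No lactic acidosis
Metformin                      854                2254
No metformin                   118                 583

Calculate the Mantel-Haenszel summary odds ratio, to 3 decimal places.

OR_MH = Σ(aᵢdᵢ/nᵢ) / Σ(bᵢcᵢ/nᵢ), where nᵢ is the stratum total.
Stratum 1 (Women): n = 3804; a·d/n = 148·2661/3804 = 103.5300; b·c/n = 479·516/3804 = 64.9748
Stratum 2 (Men): n = 3809; a·d/n = 854·583/3809 = 130.7120; b·c/n = 2254·118/3809 = 69.8273
OR_MH = (103.5300 + 130.7120) / (64.9748 + 69.8273) = 234.2420 / 134.8020 = 1.73767

1.738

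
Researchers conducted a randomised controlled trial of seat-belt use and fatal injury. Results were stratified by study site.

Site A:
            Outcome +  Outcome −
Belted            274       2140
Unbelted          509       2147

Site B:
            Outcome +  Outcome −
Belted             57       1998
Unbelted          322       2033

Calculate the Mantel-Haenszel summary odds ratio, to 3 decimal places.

OR_MH = Σ(aᵢdᵢ/nᵢ) / Σ(bᵢcᵢ/nᵢ), where nᵢ is the stratum total.
Stratum 1 (Site A): n = 5070; a·d/n = 274·2147/5070 = 116.0312; b·c/n = 2140·509/5070 = 214.8442
Stratum 2 (Site B): n = 4410; a·d/n = 57·2033/4410 = 26.2769; b·c/n = 1998·322/4410 = 145.8857
OR_MH = (116.0312 + 26.2769) / (214.8442 + 145.8857) = 142.3080 / 360.7299 = 0.39450

0.395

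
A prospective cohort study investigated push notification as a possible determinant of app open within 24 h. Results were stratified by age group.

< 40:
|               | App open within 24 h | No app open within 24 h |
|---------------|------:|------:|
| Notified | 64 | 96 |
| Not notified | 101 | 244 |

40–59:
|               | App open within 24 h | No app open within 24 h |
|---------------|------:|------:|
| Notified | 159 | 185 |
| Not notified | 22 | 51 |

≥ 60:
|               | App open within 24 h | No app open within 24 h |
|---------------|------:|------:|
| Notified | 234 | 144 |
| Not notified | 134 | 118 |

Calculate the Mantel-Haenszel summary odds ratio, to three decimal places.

OR_MH = Σ(aᵢdᵢ/nᵢ) / Σ(bᵢcᵢ/nᵢ), where nᵢ is the stratum total.
Stratum 1 (< 40): n = 505; a·d/n = 64·244/505 = 30.9228; b·c/n = 96·101/505 = 19.2000
Stratum 2 (40–59): n = 417; a·d/n = 159·51/417 = 19.4460; b·c/n = 185·22/417 = 9.7602
Stratum 3 (≥ 60): n = 630; a·d/n = 234·118/630 = 43.8286; b·c/n = 144·134/630 = 30.6286
OR_MH = (30.9228 + 19.4460 + 43.8286) / (19.2000 + 9.7602 + 30.6286) = 94.1974 / 59.5888 = 1.58079

1.581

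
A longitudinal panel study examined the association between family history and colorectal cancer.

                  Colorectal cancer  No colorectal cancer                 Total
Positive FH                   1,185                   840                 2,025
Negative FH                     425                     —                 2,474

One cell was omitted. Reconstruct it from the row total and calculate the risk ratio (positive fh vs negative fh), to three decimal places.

The missing cell is in the unexposed row: 2474 − 425 = 2049.
So a = 1185, b = 840, c = 425, d = 2049.
RR = [a/(a+b)] / [c/(c+d)] = (1185/2025) / (425/2474) = 0.58519/0.17179 = 3.40647

3.406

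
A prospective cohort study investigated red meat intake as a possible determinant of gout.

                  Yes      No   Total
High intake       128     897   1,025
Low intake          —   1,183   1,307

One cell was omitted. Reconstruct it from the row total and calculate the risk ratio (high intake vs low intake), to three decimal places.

1.316

The missing cell is in the unexposed row: 1307 − 1183 = 124.
So a = 128, b = 897, c = 124, d = 1183.
RR = [a/(a+b)] / [c/(c+d)] = (128/1025) / (124/1307) = 0.12488/0.09487 = 1.31625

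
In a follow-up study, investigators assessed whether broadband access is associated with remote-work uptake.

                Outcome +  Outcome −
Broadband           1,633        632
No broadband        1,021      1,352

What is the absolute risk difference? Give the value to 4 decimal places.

Cells: a = 1633, b = 632, c = 1021, d = 1352.
Risk in exposed = 1633/2265 = 0.720971; risk in unexposed = 1021/2373 = 0.430257.
Risk difference = 0.720971 − 0.430257 = 0.290714

0.2907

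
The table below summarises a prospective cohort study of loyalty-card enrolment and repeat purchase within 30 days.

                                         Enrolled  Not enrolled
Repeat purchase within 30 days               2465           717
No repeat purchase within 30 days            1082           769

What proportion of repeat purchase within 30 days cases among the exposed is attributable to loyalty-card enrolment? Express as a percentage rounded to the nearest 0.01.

30.57

Reading the table with exposure as columns: a = 2465 (Enrolled, case), b = 1082 (Enrolled, non-case), c = 717 (Not enrolled, case), d = 769.
Risk in exposed = 2465/3547 = 0.69495; risk in unexposed = 717/1486 = 0.48250.
RR = 0.69495/0.48250 = 1.44031
AR% = (RR − 1)/RR × 100 = (1.44031 − 1)/1.44031 × 100 = 30.5704%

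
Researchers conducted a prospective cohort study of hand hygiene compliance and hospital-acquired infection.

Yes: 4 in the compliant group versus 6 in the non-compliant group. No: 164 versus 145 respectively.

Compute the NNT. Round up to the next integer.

63

Risk in treated group = 4/168 = 0.02381; risk in control = 6/151 = 0.03974.
Absolute risk reduction = 0.03974 − 0.02381 = 0.01593
NNT = 1 / ARR = 1 / 0.01593 = 62.792 → round up → 63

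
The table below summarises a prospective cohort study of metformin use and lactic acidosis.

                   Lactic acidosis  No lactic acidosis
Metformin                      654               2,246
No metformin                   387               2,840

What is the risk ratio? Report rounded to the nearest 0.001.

Cells: a = 654, b = 2246, c = 387, d = 2840.
Risk in exposed = 654/2900 = 0.22552; risk in unexposed = 387/3227 = 0.11993.
RR = 0.22552 / 0.11993 = 1.88048
The risk among the exposed is 1.88 times that among the unexposed.

1.880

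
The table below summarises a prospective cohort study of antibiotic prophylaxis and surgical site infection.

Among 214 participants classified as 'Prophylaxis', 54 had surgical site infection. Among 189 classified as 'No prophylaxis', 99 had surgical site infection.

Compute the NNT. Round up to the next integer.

4

Risk in treated group = 54/214 = 0.25234; risk in control = 99/189 = 0.52381.
Absolute risk reduction = 0.52381 − 0.25234 = 0.27147
NNT = 1 / ARR = 1 / 0.27147 = 3.684 → round up → 4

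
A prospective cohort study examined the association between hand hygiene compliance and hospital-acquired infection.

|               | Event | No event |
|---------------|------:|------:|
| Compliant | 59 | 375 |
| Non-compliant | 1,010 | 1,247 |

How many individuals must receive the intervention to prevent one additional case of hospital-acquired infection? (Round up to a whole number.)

Risk in treated group = 59/434 = 0.13594; risk in control = 1010/2257 = 0.44750.
Absolute risk reduction = 0.44750 − 0.13594 = 0.31155
NNT = 1 / ARR = 1 / 0.31155 = 3.210 → round up → 4

4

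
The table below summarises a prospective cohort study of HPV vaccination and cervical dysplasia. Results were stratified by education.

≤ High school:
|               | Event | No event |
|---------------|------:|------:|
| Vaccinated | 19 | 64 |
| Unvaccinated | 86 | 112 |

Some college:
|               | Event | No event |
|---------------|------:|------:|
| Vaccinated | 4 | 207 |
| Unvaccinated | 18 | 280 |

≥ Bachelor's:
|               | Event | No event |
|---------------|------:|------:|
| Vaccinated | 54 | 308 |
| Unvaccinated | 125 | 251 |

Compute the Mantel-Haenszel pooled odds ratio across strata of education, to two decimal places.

OR_MH = Σ(aᵢdᵢ/nᵢ) / Σ(bᵢcᵢ/nᵢ), where nᵢ is the stratum total.
Stratum 1 (≤ High school): n = 281; a·d/n = 19·112/281 = 7.5730; b·c/n = 64·86/281 = 19.5872
Stratum 2 (Some college): n = 509; a·d/n = 4·280/509 = 2.2004; b·c/n = 207·18/509 = 7.3202
Stratum 3 (≥ Bachelor's): n = 738; a·d/n = 54·251/738 = 18.3659; b·c/n = 308·125/738 = 52.1680
OR_MH = (7.5730 + 2.2004 + 18.3659) / (19.5872 + 7.3202 + 52.1680) = 28.1392 / 79.0754 = 0.35585

0.36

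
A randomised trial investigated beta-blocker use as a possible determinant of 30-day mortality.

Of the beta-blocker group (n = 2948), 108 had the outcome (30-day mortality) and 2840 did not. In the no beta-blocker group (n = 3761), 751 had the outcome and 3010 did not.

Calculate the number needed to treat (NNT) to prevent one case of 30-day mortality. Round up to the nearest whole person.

7

Risk in treated group = 108/2948 = 0.03664; risk in control = 751/3761 = 0.19968.
Absolute risk reduction = 0.19968 − 0.03664 = 0.16305
NNT = 1 / ARR = 1 / 0.16305 = 6.133 → round up → 7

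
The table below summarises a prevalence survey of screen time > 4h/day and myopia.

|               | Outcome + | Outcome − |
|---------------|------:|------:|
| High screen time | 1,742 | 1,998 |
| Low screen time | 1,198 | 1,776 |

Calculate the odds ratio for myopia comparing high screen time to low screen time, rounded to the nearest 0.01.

1.29

Cells: a = 1742, b = 1998, c = 1198, d = 1776.
OR = (a·d)/(b·c) = (1742 × 1776) / (1998 × 1198) = 3093792 / 2393604 = 1.29252
The odds of myopia are about 1.29 times as high in the high screen time group.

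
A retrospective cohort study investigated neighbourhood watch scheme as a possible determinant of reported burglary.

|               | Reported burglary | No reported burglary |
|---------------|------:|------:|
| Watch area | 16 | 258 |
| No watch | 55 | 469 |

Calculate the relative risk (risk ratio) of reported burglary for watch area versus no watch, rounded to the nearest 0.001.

Cells: a = 16, b = 258, c = 55, d = 469.
Risk in exposed = 16/274 = 0.05839; risk in unexposed = 55/524 = 0.10496.
RR = 0.05839 / 0.10496 = 0.55634
The risk is 44% lower among the exposed than among the unexposed.

0.556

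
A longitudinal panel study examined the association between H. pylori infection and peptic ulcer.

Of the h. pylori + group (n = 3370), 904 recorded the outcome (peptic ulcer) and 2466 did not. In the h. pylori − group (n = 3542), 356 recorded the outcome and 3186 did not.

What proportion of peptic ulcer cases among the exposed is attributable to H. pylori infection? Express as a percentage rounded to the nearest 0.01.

62.53

From the description: a = 904, b = 2466, c = 356, d = 3186.
Risk in exposed = 904/3370 = 0.26825; risk in unexposed = 356/3542 = 0.10051.
RR = 0.26825/0.10051 = 2.66893
AR% = (RR − 1)/RR × 100 = (2.66893 − 1)/2.66893 × 100 = 62.5318%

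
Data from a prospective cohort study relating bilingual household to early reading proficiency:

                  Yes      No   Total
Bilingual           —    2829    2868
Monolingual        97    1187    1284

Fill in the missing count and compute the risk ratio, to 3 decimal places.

The missing cell is in the exposed row: 2868 − 2829 = 39.
So a = 39, b = 2829, c = 97, d = 1187.
RR = [a/(a+b)] / [c/(c+d)] = (39/2868) / (97/1284) = 0.01360/0.07555 = 0.18000

0.180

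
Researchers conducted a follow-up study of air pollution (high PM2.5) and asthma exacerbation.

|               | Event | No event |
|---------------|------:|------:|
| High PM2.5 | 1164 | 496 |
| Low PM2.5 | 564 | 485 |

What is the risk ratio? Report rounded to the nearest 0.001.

Cells: a = 1164, b = 496, c = 564, d = 485.
Risk in exposed = 1164/1660 = 0.70120; risk in unexposed = 564/1049 = 0.53765.
RR = 0.70120 / 0.53765 = 1.30419
The risk among the exposed is 1.30 times that among the unexposed.

1.304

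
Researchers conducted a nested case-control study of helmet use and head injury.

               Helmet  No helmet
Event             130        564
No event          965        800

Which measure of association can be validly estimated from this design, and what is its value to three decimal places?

0.191

Reading the table with exposure as columns: a = 130 (Helmet, case), b = 965 (Helmet, non-case), c = 564 (No helmet, case), d = 800.
This is a nested case-control study: participants were sampled on outcome status, so risks in the source population cannot be estimated directly — relative risk is not valid here. The odds ratio is the appropriate measure.
OR = (a·d)/(b·c) = (130 × 800) / (965 × 564) = 104000 / 544260 = 0.19109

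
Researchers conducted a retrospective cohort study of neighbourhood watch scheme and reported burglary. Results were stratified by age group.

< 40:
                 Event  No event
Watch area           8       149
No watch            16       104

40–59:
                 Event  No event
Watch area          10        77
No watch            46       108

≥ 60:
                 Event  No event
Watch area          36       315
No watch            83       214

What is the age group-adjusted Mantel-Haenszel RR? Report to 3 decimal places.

RR_MH = Σ(aᵢ·n₀ᵢ/nᵢ) / Σ(cᵢ·n₁ᵢ/nᵢ), with n₁ᵢ = aᵢ+bᵢ (exposed), n₀ᵢ = cᵢ+dᵢ (unexposed), nᵢ = n₁ᵢ+n₀ᵢ.
Stratum 1 (< 40): n₁ = 157, n₀ = 120, n = 277; a·n₀/n = 8·120/277 = 3.4657; c·n₁/n = 16·157/277 = 9.0686
Stratum 2 (40–59): n₁ = 87, n₀ = 154, n = 241; a·n₀/n = 10·154/241 = 6.3900; c·n₁/n = 46·87/241 = 16.6058
Stratum 3 (≥ 60): n₁ = 351, n₀ = 297, n = 648; a·n₀/n = 36·297/648 = 16.5000; c·n₁/n = 83·351/648 = 44.9583
RR_MH = (3.4657 + 6.3900 + 16.5000) / (9.0686 + 16.6058 + 44.9583) = 26.3557 / 70.6327 = 0.37314

0.373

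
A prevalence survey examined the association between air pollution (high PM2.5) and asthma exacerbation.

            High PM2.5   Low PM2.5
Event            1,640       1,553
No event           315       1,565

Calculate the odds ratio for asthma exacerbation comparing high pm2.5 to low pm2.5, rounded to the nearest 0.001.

5.247

Reading the table with exposure as columns: a = 1640 (High PM2.5, case), b = 315 (High PM2.5, non-case), c = 1553 (Low PM2.5, case), d = 1565.
OR = (a·d)/(b·c) = (1640 × 1565) / (315 × 1553) = 2566600 / 489195 = 5.24658
The odds of asthma exacerbation are about 5.25 times as high in the high pm2.5 group.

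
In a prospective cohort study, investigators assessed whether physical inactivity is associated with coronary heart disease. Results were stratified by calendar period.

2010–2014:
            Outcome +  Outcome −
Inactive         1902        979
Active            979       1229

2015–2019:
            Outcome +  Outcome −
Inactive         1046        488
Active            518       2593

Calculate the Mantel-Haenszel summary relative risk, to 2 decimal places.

2.10

RR_MH = Σ(aᵢ·n₀ᵢ/nᵢ) / Σ(cᵢ·n₁ᵢ/nᵢ), with n₁ᵢ = aᵢ+bᵢ (exposed), n₀ᵢ = cᵢ+dᵢ (unexposed), nᵢ = n₁ᵢ+n₀ᵢ.
Stratum 1 (2010–2014): n₁ = 2881, n₀ = 2208, n = 5089; a·n₀/n = 1902·2208/5089 = 825.2340; c·n₁/n = 979·2881/5089 = 554.2344
Stratum 2 (2015–2019): n₁ = 1534, n₀ = 3111, n = 4645; a·n₀/n = 1046·3111/4645 = 700.5610; c·n₁/n = 518·1534/4645 = 171.0682
RR_MH = (825.2340 + 700.5610) / (554.2344 + 171.0682) = 1525.7951 / 725.3027 = 2.10367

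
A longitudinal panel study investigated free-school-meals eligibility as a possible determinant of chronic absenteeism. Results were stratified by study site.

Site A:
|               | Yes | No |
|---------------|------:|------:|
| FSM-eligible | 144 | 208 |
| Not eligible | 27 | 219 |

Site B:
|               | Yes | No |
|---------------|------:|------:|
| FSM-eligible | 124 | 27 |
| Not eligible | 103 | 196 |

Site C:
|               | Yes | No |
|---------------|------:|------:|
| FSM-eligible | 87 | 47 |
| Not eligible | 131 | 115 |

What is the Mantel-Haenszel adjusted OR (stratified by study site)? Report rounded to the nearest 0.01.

OR_MH = Σ(aᵢdᵢ/nᵢ) / Σ(bᵢcᵢ/nᵢ), where nᵢ is the stratum total.
Stratum 1 (Site A): n = 598; a·d/n = 144·219/598 = 52.7358; b·c/n = 208·27/598 = 9.3913
Stratum 2 (Site B): n = 450; a·d/n = 124·196/450 = 54.0089; b·c/n = 27·103/450 = 6.1800
Stratum 3 (Site C): n = 380; a·d/n = 87·115/380 = 26.3289; b·c/n = 47·131/380 = 16.2026
OR_MH = (52.7358 + 54.0089 + 26.3289) / (9.3913 + 6.1800 + 16.2026) = 133.0736 / 31.7739 = 4.18814

4.19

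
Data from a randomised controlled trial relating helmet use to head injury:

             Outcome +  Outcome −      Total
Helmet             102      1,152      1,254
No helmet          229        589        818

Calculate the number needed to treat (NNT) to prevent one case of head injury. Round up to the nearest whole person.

6

Risk in treated group = 102/1254 = 0.08134; risk in control = 229/818 = 0.27995.
Absolute risk reduction = 0.27995 − 0.08134 = 0.19861
NNT = 1 / ARR = 1 / 0.19861 = 5.035 → round up → 6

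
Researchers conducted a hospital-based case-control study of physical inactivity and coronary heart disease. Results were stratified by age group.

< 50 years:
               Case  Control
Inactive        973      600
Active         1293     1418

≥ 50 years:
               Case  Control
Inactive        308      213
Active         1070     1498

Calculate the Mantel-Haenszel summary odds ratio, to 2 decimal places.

1.85

OR_MH = Σ(aᵢdᵢ/nᵢ) / Σ(bᵢcᵢ/nᵢ), where nᵢ is the stratum total.
Stratum 1 (< 50 years): n = 4284; a·d/n = 973·1418/4284 = 322.0621; b·c/n = 600·1293/4284 = 181.0924
Stratum 2 (≥ 50 years): n = 3089; a·d/n = 308·1498/3089 = 149.3635; b·c/n = 213·1070/3089 = 73.7812
OR_MH = (322.0621 + 149.3635) / (181.0924 + 73.7812) = 471.4256 / 254.8736 = 1.84964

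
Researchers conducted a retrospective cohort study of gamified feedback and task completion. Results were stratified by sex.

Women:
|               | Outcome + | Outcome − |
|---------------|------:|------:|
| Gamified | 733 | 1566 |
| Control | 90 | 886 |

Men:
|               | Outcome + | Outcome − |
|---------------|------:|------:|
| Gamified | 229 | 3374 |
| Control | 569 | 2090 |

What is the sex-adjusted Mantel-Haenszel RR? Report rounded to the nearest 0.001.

RR_MH = Σ(aᵢ·n₀ᵢ/nᵢ) / Σ(cᵢ·n₁ᵢ/nᵢ), with n₁ᵢ = aᵢ+bᵢ (exposed), n₀ᵢ = cᵢ+dᵢ (unexposed), nᵢ = n₁ᵢ+n₀ᵢ.
Stratum 1 (Women): n₁ = 2299, n₀ = 976, n = 3275; a·n₀/n = 733·976/3275 = 218.4452; c·n₁/n = 90·2299/3275 = 63.1786
Stratum 2 (Men): n₁ = 3603, n₀ = 2659, n = 6262; a·n₀/n = 229·2659/6262 = 97.2391; c·n₁/n = 569·3603/6262 = 327.3885
RR_MH = (218.4452 + 97.2391) / (63.1786 + 327.3885) = 315.6843 / 390.5672 = 0.80827

0.808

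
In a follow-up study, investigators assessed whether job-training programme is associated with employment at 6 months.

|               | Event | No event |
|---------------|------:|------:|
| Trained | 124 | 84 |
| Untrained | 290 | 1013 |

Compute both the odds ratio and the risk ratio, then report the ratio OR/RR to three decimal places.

Cells: a = 124, b = 84, c = 290, d = 1013.
OR = (124·1013)/(84·290) = 125612/24360 = 5.15649
Risk in exposed = 124/208 = 0.59615; risk in unexposed = 290/1303 = 0.22256; RR = 2.67858
OR/RR = 5.15649 / 2.67858 = 1.92508
The outcome is not rare, so the OR lies further from 1 than the RR.

1.925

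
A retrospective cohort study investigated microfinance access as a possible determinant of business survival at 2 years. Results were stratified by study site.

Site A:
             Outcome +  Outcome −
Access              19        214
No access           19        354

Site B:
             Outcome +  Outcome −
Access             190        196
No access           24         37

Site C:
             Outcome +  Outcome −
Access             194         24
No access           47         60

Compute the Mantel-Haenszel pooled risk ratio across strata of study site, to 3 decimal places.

RR_MH = Σ(aᵢ·n₀ᵢ/nᵢ) / Σ(cᵢ·n₁ᵢ/nᵢ), with n₁ᵢ = aᵢ+bᵢ (exposed), n₀ᵢ = cᵢ+dᵢ (unexposed), nᵢ = n₁ᵢ+n₀ᵢ.
Stratum 1 (Site A): n₁ = 233, n₀ = 373, n = 606; a·n₀/n = 19·373/606 = 11.6947; c·n₁/n = 19·233/606 = 7.3053
Stratum 2 (Site B): n₁ = 386, n₀ = 61, n = 447; a·n₀/n = 190·61/447 = 25.9284; c·n₁/n = 24·386/447 = 20.7248
Stratum 3 (Site C): n₁ = 218, n₀ = 107, n = 325; a·n₀/n = 194·107/325 = 63.8708; c·n₁/n = 47·218/325 = 31.5262
RR_MH = (11.6947 + 25.9284 + 63.8708) / (7.3053 + 20.7248 + 31.5262) = 101.4939 / 59.5563 = 1.70417

1.704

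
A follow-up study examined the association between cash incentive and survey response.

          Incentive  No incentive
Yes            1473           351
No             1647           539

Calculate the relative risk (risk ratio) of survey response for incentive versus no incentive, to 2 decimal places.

Reading the table with exposure as columns: a = 1473 (Incentive, case), b = 1647 (Incentive, non-case), c = 351 (No incentive, case), d = 539.
Risk in exposed = 1473/3120 = 0.47212; risk in unexposed = 351/890 = 0.39438.
RR = 0.47212 / 0.39438 = 1.19710
The risk among the exposed is 1.20 times that among the unexposed.

1.20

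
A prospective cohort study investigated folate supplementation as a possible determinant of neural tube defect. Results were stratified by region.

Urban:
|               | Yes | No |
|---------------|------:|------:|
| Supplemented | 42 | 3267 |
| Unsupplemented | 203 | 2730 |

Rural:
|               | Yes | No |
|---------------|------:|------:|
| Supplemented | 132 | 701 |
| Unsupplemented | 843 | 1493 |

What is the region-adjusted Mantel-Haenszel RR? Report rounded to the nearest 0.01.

0.36

RR_MH = Σ(aᵢ·n₀ᵢ/nᵢ) / Σ(cᵢ·n₁ᵢ/nᵢ), with n₁ᵢ = aᵢ+bᵢ (exposed), n₀ᵢ = cᵢ+dᵢ (unexposed), nᵢ = n₁ᵢ+n₀ᵢ.
Stratum 1 (Urban): n₁ = 3309, n₀ = 2933, n = 6242; a·n₀/n = 42·2933/6242 = 19.7350; c·n₁/n = 203·3309/6242 = 107.6141
Stratum 2 (Rural): n₁ = 833, n₀ = 2336, n = 3169; a·n₀/n = 132·2336/3169 = 97.3026; c·n₁/n = 843·833/3169 = 221.5901
RR_MH = (19.7350 + 97.3026) / (107.6141 + 221.5901) = 117.0376 / 329.2042 = 0.35552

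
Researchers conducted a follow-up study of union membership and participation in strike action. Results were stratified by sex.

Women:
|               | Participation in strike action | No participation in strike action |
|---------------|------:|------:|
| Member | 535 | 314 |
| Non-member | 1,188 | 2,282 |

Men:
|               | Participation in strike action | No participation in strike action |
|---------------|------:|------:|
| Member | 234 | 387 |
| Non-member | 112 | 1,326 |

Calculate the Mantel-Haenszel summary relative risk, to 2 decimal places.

RR_MH = Σ(aᵢ·n₀ᵢ/nᵢ) / Σ(cᵢ·n₁ᵢ/nᵢ), with n₁ᵢ = aᵢ+bᵢ (exposed), n₀ᵢ = cᵢ+dᵢ (unexposed), nᵢ = n₁ᵢ+n₀ᵢ.
Stratum 1 (Women): n₁ = 849, n₀ = 3470, n = 4319; a·n₀/n = 535·3470/4319 = 429.8333; c·n₁/n = 1188·849/4319 = 233.5291
Stratum 2 (Men): n₁ = 621, n₀ = 1438, n = 2059; a·n₀/n = 234·1438/2059 = 163.4250; c·n₁/n = 112·621/2059 = 33.7795
RR_MH = (429.8333 + 163.4250) / (233.5291 + 33.7795) = 593.2583 / 267.3086 = 2.21938

2.22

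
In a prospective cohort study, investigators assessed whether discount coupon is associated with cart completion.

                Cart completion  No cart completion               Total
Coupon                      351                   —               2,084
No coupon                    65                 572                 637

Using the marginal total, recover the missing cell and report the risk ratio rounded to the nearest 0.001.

1.651

The missing cell is in the exposed row: 2084 − 351 = 1733.
So a = 351, b = 1733, c = 65, d = 572.
RR = [a/(a+b)] / [c/(c+d)] = (351/2084) / (65/637) = 0.16843/0.10204 = 1.65058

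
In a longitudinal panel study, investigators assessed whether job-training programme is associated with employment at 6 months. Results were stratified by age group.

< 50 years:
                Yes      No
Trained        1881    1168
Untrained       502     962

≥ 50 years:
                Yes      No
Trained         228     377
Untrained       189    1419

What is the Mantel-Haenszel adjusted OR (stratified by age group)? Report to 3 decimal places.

3.375

OR_MH = Σ(aᵢdᵢ/nᵢ) / Σ(bᵢcᵢ/nᵢ), where nᵢ is the stratum total.
Stratum 1 (< 50 years): n = 4513; a·d/n = 1881·962/4513 = 400.9577; b·c/n = 1168·502/4513 = 129.9216
Stratum 2 (≥ 50 years): n = 2213; a·d/n = 228·1419/2213 = 146.1961; b·c/n = 377·189/2213 = 32.1975
OR_MH = (400.9577 + 146.1961) / (129.9216 + 32.1975) = 547.1538 / 162.1190 = 3.37501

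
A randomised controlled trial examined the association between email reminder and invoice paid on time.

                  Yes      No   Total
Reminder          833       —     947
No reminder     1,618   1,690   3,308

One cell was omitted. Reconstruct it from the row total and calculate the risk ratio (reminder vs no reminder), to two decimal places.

1.80

The missing cell is in the exposed row: 947 − 833 = 114.
So a = 833, b = 114, c = 1618, d = 1690.
RR = [a/(a+b)] / [c/(c+d)] = (833/947) / (1618/3308) = 0.87962/0.48912 = 1.79838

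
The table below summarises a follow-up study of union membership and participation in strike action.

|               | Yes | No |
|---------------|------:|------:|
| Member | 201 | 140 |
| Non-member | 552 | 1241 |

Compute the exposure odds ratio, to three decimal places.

3.228

Cells: a = 201, b = 140, c = 552, d = 1241.
OR = (a·d)/(b·c) = (201 × 1241) / (140 × 552) = 249441 / 77280 = 3.22776
The odds of participation in strike action are about 3.23 times as high in the member group.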